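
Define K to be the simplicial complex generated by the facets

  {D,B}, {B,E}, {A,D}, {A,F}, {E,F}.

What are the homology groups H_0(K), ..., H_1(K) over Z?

K has 5 vertices, 5 edges.
rank ∂_0 = 0, rank ∂_1 = 4 ⇒ b_0 = 5 − 0 − 4 = 1; all invariant factors of ∂_1 are 1 so no torsion. So H_0 = Z.
rank ∂_1 = 4, rank ∂_2 = 0 ⇒ b_1 = 5 − 4 − 0 = 1. So H_1 = Z.

H_0 = Z,  H_1 = Z.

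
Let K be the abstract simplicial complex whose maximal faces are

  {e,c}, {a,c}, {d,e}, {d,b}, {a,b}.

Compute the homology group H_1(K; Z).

Fix the vertex order a < b < c < d < e and write every simplex with vertices in increasing order. Then dim K = 1 and the simplices of K are:

  0-simplices (5): a, b, c, d, e
  1-simplices (5): ab, ac, bd, ce, de

so the chain groups are C_0 ≅ Z^5, C_1 ≅ Z^5.

∂_1: C_1 → C_0 is given by ∂[p,q] = [q] − [p]. For instance
  ∂ce = e − c.
The resulting 5×5 matrix has rank 4, and its Smith normal form has invariant factors (1,1,1,1).

Now H_k = ker ∂_k / im ∂_{k+1}, so:

  H_1: rank ker ∂_1 − rank ∂_2 = (5 − 4) − 0 = 1, and there is no ∂_2, so H_1 ≅ Z.

H_1 ≅ Z.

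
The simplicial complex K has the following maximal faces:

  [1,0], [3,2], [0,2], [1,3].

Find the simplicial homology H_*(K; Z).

Fix the vertex order 0 < 1 < 2 < 3 and write every simplex with vertices in increasing order. Then dim K = 1 and the simplices of K are:

  0-simplices (4): [0], [1], [2], [3]
  1-simplices (4): [0,1], [0,2], [1,3], [2,3]

so the chain groups are C_0 ≅ Z^4, C_1 ≅ Z^4.

The boundary map ∂_1: C_1 → C_0 sends each edge [p,q] (with p < q) to q − p. For instance
  ∂[2,3] = [3] − [2].
The resulting 4×4 matrix has rank 3, and its Smith normal form has invariant factors (1,1,1).

Now H_k = ker ∂_k / im ∂_{k+1}, so:

  H_0: rank C_0 − rank ∂_1 = 4 − 3 = 1, and the invariant factors of ∂_1 are all 1, so H_0 ≅ Z.
  H_1: rank ker ∂_1 − rank ∂_2 = (4 − 3) − 0 = 1, and there is no ∂_2, so H_1 ≅ Z.

As a check, the Euler characteristic is 4 − 4 = 0, which agrees with 1 − 1 = 0.

H_0 ≅ Z,  H_1 ≅ Z.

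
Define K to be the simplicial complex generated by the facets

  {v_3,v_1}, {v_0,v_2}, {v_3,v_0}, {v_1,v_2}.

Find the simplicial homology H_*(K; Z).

H_0 ≅ Z,  H_1 ≅ Z.

K has 4 vertices, 4 edges.
rank ∂_0 = 0, rank ∂_1 = 3 ⇒ b_0 = 4 − 0 − 3 = 1; all invariant factors of ∂_1 are 1 so no torsion. So H_0 ≅ Z.
rank ∂_1 = 3, rank ∂_2 = 0 ⇒ b_1 = 4 − 3 − 0 = 1. So H_1 ≅ Z.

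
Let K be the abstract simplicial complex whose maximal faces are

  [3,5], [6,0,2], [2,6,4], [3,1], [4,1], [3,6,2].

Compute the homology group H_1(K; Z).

H_1 = Z.

K has 7 vertices, 10 edges, 3 triangles.
rank ∂_1 = 6, rank ∂_2 = 3 ⇒ b_1 = 10 − 6 − 3 = 1; all invariant factors of ∂_2 are 1 so no torsion. So H_1 ≅ Z.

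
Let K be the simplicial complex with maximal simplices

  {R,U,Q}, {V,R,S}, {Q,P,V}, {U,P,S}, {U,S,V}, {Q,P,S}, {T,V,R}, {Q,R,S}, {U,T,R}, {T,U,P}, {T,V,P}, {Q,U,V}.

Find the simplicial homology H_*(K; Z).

We work with the vertex ordering P < Q < R < S < T < U < V. The simplices of K, each written with vertices in increasing order, are:

  0-simplices (7): P, Q, R, S, T, U, V
  1-simplices (18): PQ, PS, PT, PU, PV, QR, QS, QU, QV, RS, RT, RU, RV, SU, SV, TU, TV, UV
  2-simplices (12): PQS, PQV, PSU, PTU, PTV, QRS, QRU, QUV, RSV, RTU, RTV, SUV

giving chain groups C_0 ≅ Z^7, C_1 ≅ Z^18, C_2 ≅ Z^12.

∂_1: C_1 → C_0 maps an edge to its endpoints' difference, ∂[p,q] = q − p. For instance
  ∂RS = S − R.
This gives a 7×18 integer matrix of rank 6; reducing to Smith normal form yields diagonal entries (1,1,1,1,1,1).

Boundary ∂_2: C_2 → C_1 sends each 2-simplex [p,q,r] to [q,r] − [p,r] + [p,q]. For instance
  ∂QRU = RU − QU + QR,
  ∂PSU = SU − PU + PS.
This gives a 18×12 integer matrix of rank 12; reducing to Smith normal form yields diagonal entries (1,1,1,1,1,1,1,1,1,1,1,2).

Computing H_k = (kernel of ∂_k) / (image of ∂_{k+1}):

  H_0: rank C_0 − rank ∂_1 = 7 − 6 = 1, and the invariant factors of ∂_1 are all 1, so H_0 = Z.
  H_1: rank ker ∂_1 − rank ∂_2 = (18 − 6) − 12 = 0, and ∂_2 has invariant factor 2 > 1, so H_1 = Z_2.
  H_2: rank ker ∂_2 − rank ∂_3 = (12 − 12) − 0 = 0, and there is no ∂_3, so H_2 = 0.

(K is a triangulation of the real projective plane RP^2.)

H_0 = Z,  H_1 = Z_2,  H_2 = 0.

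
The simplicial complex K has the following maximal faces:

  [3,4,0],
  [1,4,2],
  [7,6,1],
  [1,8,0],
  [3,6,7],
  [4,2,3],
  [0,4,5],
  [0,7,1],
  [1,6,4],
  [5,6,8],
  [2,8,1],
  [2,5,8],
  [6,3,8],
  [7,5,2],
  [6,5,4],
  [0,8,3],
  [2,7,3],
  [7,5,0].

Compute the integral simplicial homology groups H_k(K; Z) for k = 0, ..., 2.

K has 9 vertices, 27 edges, 18 triangles.
rank ∂_0 = 0, rank ∂_1 = 8 ⇒ b_0 = 9 − 0 − 8 = 1; all invariant factors of ∂_1 are 1 so no torsion. So H_0 ≅ Z.
rank ∂_1 = 8, rank ∂_2 = 17 ⇒ b_1 = 27 − 8 − 17 = 2; all invariant factors of ∂_2 are 1 so no torsion. So H_1 ≅ Z^2.
rank ∂_2 = 17, rank ∂_3 = 0 ⇒ b_2 = 18 − 17 − 0 = 1. So H_2 ≅ Z.

H_0 ≅ Z,  H_1 ≅ Z^2,  H_2 ≅ Z.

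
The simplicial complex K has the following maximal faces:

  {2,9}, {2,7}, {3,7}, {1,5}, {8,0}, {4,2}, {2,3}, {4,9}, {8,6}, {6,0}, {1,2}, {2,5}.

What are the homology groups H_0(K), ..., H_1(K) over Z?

H_0 ≅ Z^2,  H_1 ≅ Z^4.

K has 10 vertices, 12 edges.
rank ∂_0 = 0, rank ∂_1 = 8 ⇒ b_0 = 10 − 0 − 8 = 2; all invariant factors of ∂_1 are 1 so no torsion. So H_0 ≅ Z^2.
rank ∂_1 = 8, rank ∂_2 = 0 ⇒ b_1 = 12 − 8 − 0 = 4. So H_1 ≅ Z^4.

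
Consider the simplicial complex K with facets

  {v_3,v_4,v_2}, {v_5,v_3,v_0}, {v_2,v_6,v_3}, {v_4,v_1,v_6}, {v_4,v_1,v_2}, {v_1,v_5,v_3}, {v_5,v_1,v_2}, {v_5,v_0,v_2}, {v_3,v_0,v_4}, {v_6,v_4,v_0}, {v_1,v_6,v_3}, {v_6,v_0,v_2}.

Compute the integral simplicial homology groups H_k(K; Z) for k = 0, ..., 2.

Fix the vertex order v_0 < v_1 < v_2 < v_3 < v_4 < v_5 < v_6 and write every simplex with vertices in increasing order. Then dim K = 2 and the simplices of K are:

  0-simplices (7): [v_0], [v_1], [v_2], [v_3], [v_4], [v_5], [v_6]
  1-simplices (18): (18 of them)
  2-simplices (12): (12 of them)

Hence C_0 ≅ Z^7, C_1 ≅ Z^18, C_2 ≅ Z^12.

The boundary map ∂_1: C_1 → C_0 sends each edge [p,q] (with p < q) to q − p. For instance
  ∂[v_0,v_5] = [v_5] − [v_0].
The resulting 7×18 matrix has rank 6, and its Smith normal form has invariant factors (1,1,1,1,1,1).

The boundary map ∂_2: C_2 → C_1 sends each 2-simplex [p,q,r] to [q,r] − [p,r] + [p,q]. For instance
  ∂[v_0,v_3,v_5] = [v_3,v_5] − [v_0,v_5] + [v_0,v_3],
  ∂[v_1,v_3,v_5] = [v_3,v_5] − [v_1,v_5] + [v_1,v_3].
This gives a 18×12 integer matrix of rank 12; reducing to Smith normal form yields diagonal entries (1,1,1,1,1,1,1,1,1,1,1,2).

From H_k ≅ ker(∂_k) / im(∂_{k+1}) we obtain:

  H_0: rank C_0 − rank ∂_1 = 7 − 6 = 1, and the invariant factors of ∂_1 are all 1, so H_0 = Z.
  H_1: rank ker ∂_1 − rank ∂_2 = (18 − 6) − 12 = 0, and ∂_2 has invariant factor 2 > 1, so H_1 = Z/2Z.
  H_2: rank ker ∂_2 − rank ∂_3 = (12 − 12) − 0 = 0, and there is no ∂_3, so H_2 = 0.

As a check, the Euler characteristic is 7 − 18 + 12 = 1, which agrees with 1 − 0 + 0 = 1.

H_0 ≅ Z,  H_1 ≅ Z/2Z,  H_2 = 0.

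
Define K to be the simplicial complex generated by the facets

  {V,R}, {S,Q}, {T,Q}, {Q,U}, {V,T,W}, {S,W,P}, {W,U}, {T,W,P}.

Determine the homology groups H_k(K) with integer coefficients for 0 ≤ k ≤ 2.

H_0 = Z,  H_1 = Z^2,  H_2 = 0.

K has 8 vertices, 12 edges, 3 triangles.
rank ∂_0 = 0, rank ∂_1 = 7 ⇒ b_0 = 8 − 0 − 7 = 1; all invariant factors of ∂_1 are 1 so no torsion. So H_0 = Z.
rank ∂_1 = 7, rank ∂_2 = 3 ⇒ b_1 = 12 − 7 − 3 = 2; all invariant factors of ∂_2 are 1 so no torsion. So H_1 = Z^2.
rank ∂_2 = 3, rank ∂_3 = 0 ⇒ b_2 = 3 − 3 − 0 = 0. So H_2 = 0.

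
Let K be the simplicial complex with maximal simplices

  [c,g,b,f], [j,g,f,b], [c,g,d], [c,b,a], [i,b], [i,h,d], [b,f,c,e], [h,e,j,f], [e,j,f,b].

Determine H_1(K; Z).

Order the vertices as a < b < c < d < e < f < g < h < i < j. Listing each simplex with vertices in this order, K has dimension 3 with simplices:

  0-simplices (10): a, b, c, d, e, f, g, h, i, j
  1-simplices (24): ab, ac, bc, be, bf, bg, bi, bj, cd, ce, cf, cg, dg, dh, di, ef, eh, ej, fg, fh, fj, gj, hi, hj
  2-simplices (18): abc, bce, bcf, bcg, bef, bej, bfg, bfj, bgj, cdg, cef, cfg, dhi, efh, efj, ehj, fgj, fhj
  3-simplices (5): bcef, bcfg, befj, bfgj, efhj

Hence C_0 ≅ Z^10, C_1 ≅ Z^24, C_2 ≅ Z^18, C_3 ≅ Z^5.

The boundary map ∂_1: C_1 → C_0 maps an edge to its endpoints' difference, ∂[p,q] = q − p.
The 10×24 boundary matrix has rank 9 and Smith normal form diag(1,1,1,1,1,1,1,1,1).

The boundary map ∂_2: C_2 → C_1 sends each 2-simplex [p,q,r] to [q,r] − [p,r] + [p,q]. For instance
  ∂dhi = hi − di + dh,
  ∂cdg = dg − cg + cd.
The 24×18 boundary matrix has rank 13 and Smith normal form diag(1,1,1,1,1,1,1,1,1,1,1,1,1).

Boundary ∂_3: C_3 → C_2 sends each 3-simplex σ to the alternating sum Σ_i (−1)^i (σ with its i-th vertex removed). For instance
  ∂befj = efj − bfj + bej − bef,
  ∂bcef = cef − bef + bcf − bce.
The 18×5 boundary matrix has rank 5 and Smith normal form diag(1,1,1,1,1).

Reading off H_k = ker ∂_k / im ∂_{k+1}:

  H_1: rank ker ∂_1 − rank ∂_2 = (24 − 9) − 13 = 2, and the invariant factors of ∂_2 are all 1, so H_1 = Z^2.

H_1 = Z^2.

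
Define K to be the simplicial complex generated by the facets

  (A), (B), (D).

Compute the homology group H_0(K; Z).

Take the total order A < B < D on the vertex set. Then K (dimension 0) consists of the simplices:

  0-simplices (3): A, B, D

so the chain groups are C_0 ≅ Z^3.

From H_k ≅ ker(∂_k) / im(∂_{k+1}) we obtain:

  H_0: rank C_0 − rank ∂_1 = 3 − 0 = 3, and there is no ∂_1, so H_0 ≅ Z^3.

H_0 = Z^3.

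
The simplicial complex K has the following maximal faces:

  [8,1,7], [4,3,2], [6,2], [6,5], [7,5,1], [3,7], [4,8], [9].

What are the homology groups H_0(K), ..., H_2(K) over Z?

K has 9 vertices, 12 edges, 3 triangles.
rank ∂_0 = 0, rank ∂_1 = 7 ⇒ b_0 = 9 − 0 − 7 = 2; all invariant factors of ∂_1 are 1 so no torsion. So H_0 ≅ Z^2.
rank ∂_1 = 7, rank ∂_2 = 3 ⇒ b_1 = 12 − 7 − 3 = 2; all invariant factors of ∂_2 are 1 so no torsion. So H_1 ≅ Z^2.
rank ∂_2 = 3, rank ∂_3 = 0 ⇒ b_2 = 3 − 3 − 0 = 0. So H_2 ≅ 0.

H_0 = Z^2,  H_1 = Z^2,  H_2 = 0.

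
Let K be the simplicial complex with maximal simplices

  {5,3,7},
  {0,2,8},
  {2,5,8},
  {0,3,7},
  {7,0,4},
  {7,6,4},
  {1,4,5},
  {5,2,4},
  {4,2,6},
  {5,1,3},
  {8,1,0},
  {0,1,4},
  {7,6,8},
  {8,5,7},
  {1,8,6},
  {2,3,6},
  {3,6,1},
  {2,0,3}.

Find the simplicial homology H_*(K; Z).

Take the total order 0 < 1 < 2 < 3 < 4 < 5 < 6 < 7 < 8 on the vertex set. Then K (dimension 2) consists of the simplices:

  0-simplices (9): [0], [1], [2], [3], [4], [5], [6], [7], [8]
  1-simplices (27): (27 of them)
  2-simplices (18): [0,1,4], [0,1,8], [0,2,3], [0,2,8], [0,3,7], [0,4,7], [1,3,5], [1,3,6], [1,4,5], [1,6,8], [2,3,6], [2,4,5], [2,4,6], [2,5,8], [3,5,7], [4,6,7], [5,7,8], [6,7,8]

giving chain groups C_0 ≅ Z^9, C_1 ≅ Z^27, C_2 ≅ Z^18.

Boundary ∂_1: C_1 → C_0 maps an edge to its endpoints' difference, ∂[p,q] = q − p. For instance
  ∂[2,5] = [5] − [2].
The resulting 9×27 matrix has rank 8, and its Smith normal form has invariant factors (1,1,1,1,1,1,1,1).

The boundary map ∂_2: C_2 → C_1 maps a triangle to the signed sum of its edges. For instance
  ∂[6,7,8] = [7,8] − [6,8] + [6,7],
  ∂[1,3,5] = [3,5] − [1,5] + [1,3].
This gives a 27×18 integer matrix of rank 17; reducing to Smith normal form yields diagonal entries (1,1,1,1,1,1,1,1,1,1,1,1,1,1,1,1,1).

Computing H_k = (kernel of ∂_k) / (image of ∂_{k+1}):

  H_0: rank C_0 − rank ∂_1 = 9 − 8 = 1, and the invariant factors of ∂_1 are all 1, so H_0 = Z.
  H_1: rank ker ∂_1 − rank ∂_2 = (27 − 8) − 17 = 2, and the invariant factors of ∂_2 are all 1, so H_1 = Z^2.
  H_2: rank ker ∂_2 − rank ∂_3 = (18 − 17) − 0 = 1, and there is no ∂_3, so H_2 = Z.

As a check, the Euler characteristic is 9 − 27 + 18 = 0, which agrees with 1 − 2 + 1 = 0.
(K is a triangulation of the torus T^2.)

H_0 ≅ Z,  H_1 ≅ Z^2,  H_2 ≅ Z.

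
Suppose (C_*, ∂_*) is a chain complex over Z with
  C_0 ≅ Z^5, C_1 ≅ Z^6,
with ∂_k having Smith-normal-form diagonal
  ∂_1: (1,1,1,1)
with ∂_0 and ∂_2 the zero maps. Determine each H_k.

H_0 ≅ Z,  H_1 ≅ Z^2.

H_0: b_0 = 5 − 0 − 4 = 1; torsion from ∂_1 factors > 1: none. So H_0 ≅ Z.
H_1: b_1 = 6 − 4 − 0 = 2; torsion from ∂_2 factors > 1: none. So H_1 ≅ Z^2.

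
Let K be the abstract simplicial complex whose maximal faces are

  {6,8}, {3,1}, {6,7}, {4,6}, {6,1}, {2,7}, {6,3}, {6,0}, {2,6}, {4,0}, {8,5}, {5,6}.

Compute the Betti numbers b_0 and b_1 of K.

Order the vertices as 0 < 1 < 2 < 3 < 4 < 5 < 6 < 7 < 8. Listing each simplex with vertices in this order, K has dimension 1 with simplices:

  0-simplices (9): [0], [1], [2], [3], [4], [5], [6], [7], [8]
  1-simplices (12): [0,4], [0,6], [1,3], [1,6], [2,6], [2,7], [3,6], [4,6], [5,6], [5,8], [6,7], [6,8]

Hence C_0 ≅ Z^9, C_1 ≅ Z^12.

The boundary map ∂_1: C_1 → C_0 sends each edge [p,q] (with p < q) to q − p.
This gives a 9×12 integer matrix of rank 8; reducing to Smith normal form yields diagonal entries (1,1,1,1,1,1,1,1).

Reading off H_k = ker ∂_k / im ∂_{k+1}:

  H_0: rank C_0 − rank ∂_1 = 9 − 8 = 1, and the invariant factors of ∂_1 are all 1, so H_0 = Z.
  H_1: rank ker ∂_1 − rank ∂_2 = (12 − 8) − 0 = 4, and there is no ∂_2, so H_1 = Z^4.

As a check, the Euler characteristic is 9 − 12 = -3, which agrees with 1 − 4 = -3.

Hence the Betti numbers are b_0 = 1, b_1 = 4.

b_0 = 1, b_1 = 4.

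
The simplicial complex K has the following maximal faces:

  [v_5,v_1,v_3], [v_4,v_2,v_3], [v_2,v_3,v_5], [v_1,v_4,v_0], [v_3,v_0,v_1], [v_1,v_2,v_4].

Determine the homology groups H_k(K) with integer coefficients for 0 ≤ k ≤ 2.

H_0 ≅ Z,  H_1 ≅ Z,  H_2 = 0.

Take the total order v_0 < v_1 < v_2 < v_3 < v_4 < v_5 on the vertex set. Then K (dimension 2) consists of the simplices:

  0-simplices (6): [v_0], [v_1], [v_2], [v_3], [v_4], [v_5]
  1-simplices (12): [v_0,v_1], [v_0,v_3], [v_0,v_4], [v_1,v_2], [v_1,v_3], [v_1,v_4], [v_1,v_5], [v_2,v_3], [v_2,v_4], [v_2,v_5], [v_3,v_4], [v_3,v_5]
  2-simplices (6): [v_0,v_1,v_3], [v_0,v_1,v_4], [v_1,v_2,v_4], [v_1,v_3,v_5], [v_2,v_3,v_4], [v_2,v_3,v_5]

Hence C_0 ≅ Z^6, C_1 ≅ Z^12, C_2 ≅ Z^6.

Boundary ∂_1: C_1 → C_0 maps an edge to its endpoints' difference, ∂[p,q] = q − p. For instance
  ∂[v_1,v_4] = [v_4] − [v_1].
This gives a 6×12 integer matrix of rank 5; reducing to Smith normal form yields diagonal entries (1,1,1,1,1).

Boundary ∂_2: C_2 → C_1 sends each 2-simplex [p,q,r] to [q,r] − [p,r] + [p,q]. For instance
  ∂[v_1,v_3,v_5] = [v_3,v_5] − [v_1,v_5] + [v_1,v_3],
  ∂[v_2,v_3,v_5] = [v_3,v_5] − [v_2,v_5] + [v_2,v_3].
The 12×6 boundary matrix has rank 6 and Smith normal form diag(1,1,1,1,1,1).

Reading off H_k = ker ∂_k / im ∂_{k+1}:

  H_0: rank C_0 − rank ∂_1 = 6 − 5 = 1, and the invariant factors of ∂_1 are all 1, so H_0 = Z.
  H_1: rank ker ∂_1 − rank ∂_2 = (12 − 5) − 6 = 1, and the invariant factors of ∂_2 are all 1, so H_1 = Z.
  H_2: rank ker ∂_2 − rank ∂_3 = (6 − 6) − 0 = 0, and there is no ∂_3, so H_2 = 0.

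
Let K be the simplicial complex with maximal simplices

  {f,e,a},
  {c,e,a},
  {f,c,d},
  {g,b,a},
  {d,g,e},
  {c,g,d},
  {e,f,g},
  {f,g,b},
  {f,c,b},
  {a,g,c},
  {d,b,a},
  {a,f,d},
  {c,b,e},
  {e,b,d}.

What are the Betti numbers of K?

b_0 = 1, b_1 = 2, b_2 = 1.

We work with the vertex ordering a < b < c < d < e < f < g. The simplices of K, each written with vertices in increasing order, are:

  0-simplices (7): a, b, c, d, e, f, g
  1-simplices (21): ab, ac, ad, ae, af, ag, bc, bd, be, bf, bg, cd, ce, cf, cg, de, df, dg, ef, eg, fg
  2-simplices (14): abd, abg, ace, acg, adf, aef, bce, bcf, bde, bfg, cdf, cdg, deg, efg

giving chain groups C_0 ≅ Z^7, C_1 ≅ Z^21, C_2 ≅ Z^14.

Boundary ∂_1: C_1 → C_0 sends each edge [p,q] (with p < q) to q − p.
The resulting 7×21 matrix has rank 6, and its Smith normal form has invariant factors (1,1,1,1,1,1).

∂_2: C_2 → C_1 sends each 2-simplex [p,q,r] to [q,r] − [p,r] + [p,q]. For instance
  ∂deg = eg − dg + de,
  ∂cdg = dg − cg + cd.
The resulting 21×14 matrix has rank 13, and its Smith normal form has invariant factors (1,1,1,1,1,1,1,1,1,1,1,1,1).

Computing H_k = (kernel of ∂_k) / (image of ∂_{k+1}):

  H_0: rank C_0 − rank ∂_1 = 7 − 6 = 1, and the invariant factors of ∂_1 are all 1, so H_0 ≅ Z.
  H_1: rank ker ∂_1 − rank ∂_2 = (21 − 6) − 13 = 2, and the invariant factors of ∂_2 are all 1, so H_1 ≅ Z^2.
  H_2: rank ker ∂_2 − rank ∂_3 = (14 − 13) − 0 = 1, and there is no ∂_3, so H_2 ≅ Z.

Hence the Betti numbers are b_0 = 1, b_1 = 2, b_2 = 1.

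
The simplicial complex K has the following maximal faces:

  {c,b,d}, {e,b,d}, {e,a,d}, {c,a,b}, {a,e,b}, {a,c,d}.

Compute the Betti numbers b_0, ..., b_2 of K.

K has 5 vertices, 9 edges, 6 triangles.
rank ∂_0 = 0, rank ∂_1 = 4 ⇒ b_0 = 5 − 0 − 4 = 1; all invariant factors of ∂_1 are 1 so no torsion. So H_0 = Z.
rank ∂_1 = 4, rank ∂_2 = 5 ⇒ b_1 = 9 − 4 − 5 = 0; all invariant factors of ∂_2 are 1 so no torsion. So H_1 = 0.
rank ∂_2 = 5, rank ∂_3 = 0 ⇒ b_2 = 6 − 5 − 0 = 1. So H_2 = Z.

b_0 = 1, b_1 = 0, b_2 = 1.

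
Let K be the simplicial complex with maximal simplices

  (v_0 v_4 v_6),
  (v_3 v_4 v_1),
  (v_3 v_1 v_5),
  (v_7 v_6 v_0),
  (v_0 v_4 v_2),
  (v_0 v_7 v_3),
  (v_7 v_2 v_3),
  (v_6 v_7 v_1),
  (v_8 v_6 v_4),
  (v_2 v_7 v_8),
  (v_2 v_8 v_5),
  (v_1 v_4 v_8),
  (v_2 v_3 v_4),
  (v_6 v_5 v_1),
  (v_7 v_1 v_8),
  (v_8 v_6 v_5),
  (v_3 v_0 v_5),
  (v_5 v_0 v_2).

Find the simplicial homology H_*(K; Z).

We work with the vertex ordering v_0 < v_1 < v_2 < v_3 < v_4 < v_5 < v_6 < v_7 < v_8. The simplices of K, each written with vertices in increasing order, are:

  0-simplices (9): [v_0], [v_1], [v_2], [v_3], [v_4], [v_5], [v_6], [v_7], [v_8]
  1-simplices (27): (27 of them)
  2-simplices (18): (18 of them)

Hence C_0 ≅ Z^9, C_1 ≅ Z^27, C_2 ≅ Z^18.

The boundary map ∂_1: C_1 → C_0 maps an edge to its endpoints' difference, ∂[p,q] = q − p. For instance
  ∂[v_2,v_5] = [v_5] − [v_2].
As a 9×27 matrix over Z this has rank 8, with invariant factors (1,1,1,1,1,1,1,1).

Boundary ∂_2: C_2 → C_1 maps a triangle to the signed sum of its edges. For instance
  ∂[v_1,v_4,v_8] = [v_4,v_8] − [v_1,v_8] + [v_1,v_4],
  ∂[v_0,v_2,v_4] = [v_2,v_4] − [v_0,v_4] + [v_0,v_2].
This gives a 27×18 integer matrix of rank 18; reducing to Smith normal form yields diagonal entries (1,1,1,1,1,1,1,1,1,1,1,1,1,1,1,1,1,2).

Computing H_k = (kernel of ∂_k) / (image of ∂_{k+1}):

  H_0: rank C_0 − rank ∂_1 = 9 − 8 = 1, and the invariant factors of ∂_1 are all 1, so H_0 ≅ Z.
  H_1: rank ker ∂_1 − rank ∂_2 = (27 − 8) − 18 = 1, and ∂_2 has invariant factor 2 > 1, so H_1 ≅ Z ⊕ Z/2Z.
  H_2: rank ker ∂_2 − rank ∂_3 = (18 − 18) − 0 = 0, and there is no ∂_3, so H_2 ≅ 0.

As a check, the Euler characteristic is 9 − 27 + 18 = 0, which agrees with 1 − 1 + 0 = 0.

H_0 = Z,  H_1 = Z ⊕ Z/2Z,  H_2 = 0.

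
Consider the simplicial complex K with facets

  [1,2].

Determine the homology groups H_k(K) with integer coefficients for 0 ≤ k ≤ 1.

H_0 ≅ Z,  H_1 = 0.

We work with the vertex ordering 1 < 2. The simplices of K, each written with vertices in increasing order, are:

  0-simplices (2): [1], [2]
  1-simplices (1): [1,2]

so the chain groups are C_0 ≅ Z^2, C_1 ≅ Z^1.

∂_1: C_1 → C_0 is given by ∂[p,q] = [q] − [p].
The resulting 2×1 matrix has rank 1, and its Smith normal form has invariant factors (1).

From H_k ≅ ker(∂_k) / im(∂_{k+1}) we obtain:

  H_0: rank C_0 − rank ∂_1 = 2 − 1 = 1, and the invariant factors of ∂_1 are all 1, so H_0 = Z.
  H_1: rank ker ∂_1 − rank ∂_2 = (1 − 1) − 0 = 0, and there is no ∂_2, so H_1 = 0.

As a check, the Euler characteristic is 2 − 1 = 1, which agrees with 1 − 0 = 1.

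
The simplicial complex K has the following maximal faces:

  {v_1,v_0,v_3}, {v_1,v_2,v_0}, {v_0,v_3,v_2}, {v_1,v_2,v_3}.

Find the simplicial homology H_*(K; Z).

H_0 = Z,  H_1 = 0,  H_2 = Z.

We work with the vertex ordering v_0 < v_1 < v_2 < v_3. The simplices of K, each written with vertices in increasing order, are:

  0-simplices (4): [v_0], [v_1], [v_2], [v_3]
  1-simplices (6): [v_0,v_1], [v_0,v_2], [v_0,v_3], [v_1,v_2], [v_1,v_3], [v_2,v_3]
  2-simplices (4): [v_0,v_1,v_2], [v_0,v_1,v_3], [v_0,v_2,v_3], [v_1,v_2,v_3]

giving chain groups C_0 ≅ Z^4, C_1 ≅ Z^6, C_2 ≅ Z^4.

The boundary map ∂_1: C_1 → C_0 sends each edge [p,q] (with p < q) to q − p. For instance
  ∂[v_1,v_3] = [v_3] − [v_1].
The resulting 4×6 matrix has rank 3, and its Smith normal form has invariant factors (1,1,1).

∂_2: C_2 → C_1 sends each 2-simplex [p,q,r] to [q,r] − [p,r] + [p,q]. For instance
  ∂[v_0,v_1,v_3] = [v_1,v_3] − [v_0,v_3] + [v_0,v_1],
  ∂[v_0,v_2,v_3] = [v_2,v_3] − [v_0,v_3] + [v_0,v_2].
The resulting 6×4 matrix has rank 3, and its Smith normal form has invariant factors (1,1,1).

Reading off H_k = ker ∂_k / im ∂_{k+1}:

  H_0: rank C_0 − rank ∂_1 = 4 − 3 = 1, and the invariant factors of ∂_1 are all 1, so H_0 ≅ Z.
  H_1: rank ker ∂_1 − rank ∂_2 = (6 − 3) − 3 = 0, and the invariant factors of ∂_2 are all 1, so H_1 ≅ 0.
  H_2: rank ker ∂_2 − rank ∂_3 = (4 − 3) − 0 = 1, and there is no ∂_3, so H_2 ≅ Z.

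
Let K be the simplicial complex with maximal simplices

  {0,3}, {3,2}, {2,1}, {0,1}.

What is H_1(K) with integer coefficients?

K has 4 vertices, 4 edges.
rank ∂_1 = 3, rank ∂_2 = 0 ⇒ b_1 = 4 − 3 − 0 = 1. So H_1 = Z.

H_1 = Z.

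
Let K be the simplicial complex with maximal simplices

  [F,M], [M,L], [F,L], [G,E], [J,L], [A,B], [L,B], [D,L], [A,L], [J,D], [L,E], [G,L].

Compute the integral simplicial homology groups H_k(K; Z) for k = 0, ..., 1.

H_0 ≅ Z,  H_1 ≅ Z^4.

Fix the vertex order A < B < D < E < F < G < J < L < M and write every simplex with vertices in increasing order. Then dim K = 1 and the simplices of K are:

  0-simplices (9): A, B, D, E, F, G, J, L, M
  1-simplices (12): AB, AL, BL, DJ, DL, EG, EL, FL, FM, GL, JL, LM

giving chain groups C_0 ≅ Z^9, C_1 ≅ Z^12.

The boundary map ∂_1: C_1 → C_0 is given by ∂[p,q] = [q] − [p].
This gives a 9×12 integer matrix of rank 8; reducing to Smith normal form yields diagonal entries (1,1,1,1,1,1,1,1).

Now H_k = ker ∂_k / im ∂_{k+1}, so:

  H_0: rank C_0 − rank ∂_1 = 9 − 8 = 1, and the invariant factors of ∂_1 are all 1, so H_0 = Z.
  H_1: rank ker ∂_1 − rank ∂_2 = (12 − 8) − 0 = 4, and there is no ∂_2, so H_1 = Z^4.

As a check, the Euler characteristic is 9 − 12 = -3, which agrees with 1 − 4 = -3.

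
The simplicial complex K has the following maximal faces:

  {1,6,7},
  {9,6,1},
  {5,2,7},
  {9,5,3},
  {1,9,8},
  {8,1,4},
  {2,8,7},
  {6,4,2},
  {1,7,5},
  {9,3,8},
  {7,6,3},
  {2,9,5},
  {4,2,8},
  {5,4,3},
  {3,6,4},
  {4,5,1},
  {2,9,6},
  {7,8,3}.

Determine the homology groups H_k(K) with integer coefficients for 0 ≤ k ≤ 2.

H_0 = Z,  H_1 = Z^2,  H_2 = Z.

Take the total order 1 < 2 < 3 < 4 < 5 < 6 < 7 < 8 < 9 on the vertex set. Then K (dimension 2) consists of the simplices:

  0-simplices (9): [1], [2], [3], [4], [5], [6], [7], [8], [9]
  1-simplices (27): (27 of them)
  2-simplices (18): [1,4,5], [1,4,8], [1,5,7], [1,6,7], [1,6,9], [1,8,9], [2,4,6], [2,4,8], [2,5,7], [2,5,9], [2,6,9], [2,7,8], [3,4,5], [3,4,6], [3,5,9], [3,6,7], [3,7,8], [3,8,9]

giving chain groups C_0 ≅ Z^9, C_1 ≅ Z^27, C_2 ≅ Z^18.

∂_1: C_1 → C_0 is given by ∂[p,q] = [q] − [p]. For instance
  ∂[2,8] = [8] − [2].
The resulting 9×27 matrix has rank 8, and its Smith normal form has invariant factors (1,1,1,1,1,1,1,1).

∂_2: C_2 → C_1 maps a triangle to the signed sum of its edges. For instance
  ∂[1,6,7] = [6,7] − [1,7] + [1,6],
  ∂[3,8,9] = [8,9] − [3,9] + [3,8].
As a 27×18 matrix over Z this has rank 17, with invariant factors (1,1,1,1,1,1,1,1,1,1,1,1,1,1,1,1,1).

Now H_k = ker ∂_k / im ∂_{k+1}, so:

  H_0: rank C_0 − rank ∂_1 = 9 − 8 = 1, and the invariant factors of ∂_1 are all 1, so H_0 = Z.
  H_1: rank ker ∂_1 − rank ∂_2 = (27 − 8) − 17 = 2, and the invariant factors of ∂_2 are all 1, so H_1 = Z^2.
  H_2: rank ker ∂_2 − rank ∂_3 = (18 − 17) − 0 = 1, and there is no ∂_3, so H_2 = Z.

As a check, the Euler characteristic is 9 − 27 + 18 = 0, which agrees with 1 − 2 + 1 = 0.
(K is a triangulation of the torus T^2.)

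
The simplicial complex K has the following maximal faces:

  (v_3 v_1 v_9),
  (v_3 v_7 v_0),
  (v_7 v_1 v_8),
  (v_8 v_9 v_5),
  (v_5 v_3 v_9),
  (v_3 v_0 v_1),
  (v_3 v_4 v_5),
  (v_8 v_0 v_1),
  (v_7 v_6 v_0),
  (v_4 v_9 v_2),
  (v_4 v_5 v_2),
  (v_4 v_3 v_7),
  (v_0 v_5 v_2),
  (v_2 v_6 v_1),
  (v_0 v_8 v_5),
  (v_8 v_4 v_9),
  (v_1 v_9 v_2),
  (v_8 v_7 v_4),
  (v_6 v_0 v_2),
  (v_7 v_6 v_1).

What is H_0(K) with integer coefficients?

H_0 = Z.

Take the total order v_0 < v_1 < v_2 < v_3 < v_4 < v_5 < v_6 < v_7 < v_8 < v_9 on the vertex set. Then K (dimension 2) consists of the simplices:

  0-simplices (10): [v_0], [v_1], [v_2], [v_3], [v_4], [v_5], [v_6], [v_7], [v_8], [v_9]
  1-simplices (30): (30 of them)
  2-simplices (20): (20 of them)

Hence C_0 ≅ Z^10, C_1 ≅ Z^30, C_2 ≅ Z^20.

∂_1: C_1 → C_0 maps an edge to its endpoints' difference, ∂[p,q] = q − p.
This gives a 10×30 integer matrix of rank 9; reducing to Smith normal form yields diagonal entries (1,1,1,1,1,1,1,1,1).

Boundary ∂_2: C_2 → C_1 sends each 2-simplex [p,q,r] to [q,r] − [p,r] + [p,q]. For instance
  ∂[v_0,v_2,v_5] = [v_2,v_5] − [v_0,v_5] + [v_0,v_2],
  ∂[v_0,v_3,v_7] = [v_3,v_7] − [v_0,v_7] + [v_0,v_3].
As a 30×20 matrix over Z this has rank 20, with invariant factors (1,1,1,1,1,1,1,1,1,1,1,1,1,1,1,1,1,1,1,2).

Reading off H_k = ker ∂_k / im ∂_{k+1}:

  H_0: rank C_0 − rank ∂_1 = 10 − 9 = 1, and the invariant factors of ∂_1 are all 1, so H_0 = Z.

(K is a triangulation of the Klein bottle.)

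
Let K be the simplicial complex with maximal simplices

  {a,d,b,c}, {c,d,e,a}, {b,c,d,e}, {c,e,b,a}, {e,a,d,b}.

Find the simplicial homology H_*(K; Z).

H_0 = Z,  H_1 = 0,  H_2 = 0,  H_3 = Z.

K has 5 vertices, 10 edges, 10 triangles, 5 3-simplices.
rank ∂_0 = 0, rank ∂_1 = 4 ⇒ b_0 = 5 − 0 − 4 = 1; all invariant factors of ∂_1 are 1 so no torsion. So H_0 = Z.
rank ∂_1 = 4, rank ∂_2 = 6 ⇒ b_1 = 10 − 4 − 6 = 0; all invariant factors of ∂_2 are 1 so no torsion. So H_1 = 0.
rank ∂_2 = 6, rank ∂_3 = 4 ⇒ b_2 = 10 − 6 − 4 = 0; all invariant factors of ∂_3 are 1 so no torsion. So H_2 = 0.
rank ∂_3 = 4, rank ∂_4 = 0 ⇒ b_3 = 5 − 4 − 0 = 1. So H_3 = Z.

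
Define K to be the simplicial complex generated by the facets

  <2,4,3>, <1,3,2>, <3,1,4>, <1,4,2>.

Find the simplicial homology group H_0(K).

We work with the vertex ordering 1 < 2 < 3 < 4. The simplices of K, each written with vertices in increasing order, are:

  0-simplices (4): [1], [2], [3], [4]
  1-simplices (6): [1,2], [1,3], [1,4], [2,3], [2,4], [3,4]
  2-simplices (4): [1,2,3], [1,2,4], [1,3,4], [2,3,4]

giving chain groups C_0 ≅ Z^4, C_1 ≅ Z^6, C_2 ≅ Z^4.

The boundary map ∂_1: C_1 → C_0 is given by ∂[p,q] = [q] − [p]. For instance
  ∂[3,4] = [4] − [3].
The resulting 4×6 matrix has rank 3, and its Smith normal form has invariant factors (1,1,1).

Boundary ∂_2: C_2 → C_1 acts by ∂[p,q,r] = [q,r] − [p,r] + [p,q]. For instance
  ∂[1,2,4] = [2,4] − [1,4] + [1,2],
  ∂[1,3,4] = [3,4] − [1,4] + [1,3].
As a 6×4 matrix over Z this has rank 3, with invariant factors (1,1,1).

Reading off H_k = ker ∂_k / im ∂_{k+1}:

  H_0: rank C_0 − rank ∂_1 = 4 − 3 = 1, and the invariant factors of ∂_1 are all 1, so H_0 ≅ Z.

(K is a triangulation of the 2-sphere S^2.)

H_0 = Z.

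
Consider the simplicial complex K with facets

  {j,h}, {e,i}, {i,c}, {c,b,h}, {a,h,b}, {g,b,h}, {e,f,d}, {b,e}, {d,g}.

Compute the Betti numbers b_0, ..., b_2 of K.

K has 10 vertices, 15 edges, 4 triangles.
rank ∂_0 = 0, rank ∂_1 = 9 ⇒ b_0 = 10 − 0 − 9 = 1; all invariant factors of ∂_1 are 1 so no torsion. So H_0 = Z.
rank ∂_1 = 9, rank ∂_2 = 4 ⇒ b_1 = 15 − 9 − 4 = 2; all invariant factors of ∂_2 are 1 so no torsion. So H_1 = Z^2.
rank ∂_2 = 4, rank ∂_3 = 0 ⇒ b_2 = 4 − 4 − 0 = 0. So H_2 = 0.

b_0 = 1, b_1 = 2, b_2 = 0.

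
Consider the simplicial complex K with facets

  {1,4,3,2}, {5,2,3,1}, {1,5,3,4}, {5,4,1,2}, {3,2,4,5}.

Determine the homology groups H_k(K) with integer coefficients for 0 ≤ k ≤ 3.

H_0 = Z,  H_1 = 0,  H_2 = 0,  H_3 = Z.

We work with the vertex ordering 1 < 2 < 3 < 4 < 5. The simplices of K, each written with vertices in increasing order, are:

  0-simplices (5): [1], [2], [3], [4], [5]
  1-simplices (10): [1,2], [1,3], [1,4], [1,5], [2,3], [2,4], [2,5], [3,4], [3,5], [4,5]
  2-simplices (10): [1,2,3], [1,2,4], [1,2,5], [1,3,4], [1,3,5], [1,4,5], [2,3,4], [2,3,5], [2,4,5], [3,4,5]
  3-simplices (5): [1,2,3,4], [1,2,3,5], [1,2,4,5], [1,3,4,5], [2,3,4,5]

so the chain groups are C_0 ≅ Z^5, C_1 ≅ Z^10, C_2 ≅ Z^10, C_3 ≅ Z^5.

Boundary ∂_1: C_1 → C_0 maps an edge to its endpoints' difference, ∂[p,q] = q − p. For instance
  ∂[1,2] = [2] − [1].
The 5×10 boundary matrix has rank 4 and Smith normal form diag(1,1,1,1).

∂_2: C_2 → C_1 maps a triangle to the signed sum of its edges. For instance
  ∂[2,3,4] = [3,4] − [2,4] + [2,3],
  ∂[1,4,5] = [4,5] − [1,5] + [1,4].
The 10×10 boundary matrix has rank 6 and Smith normal form diag(1,1,1,1,1,1).

∂_3: C_3 → C_2 sends each 3-simplex σ to the alternating sum Σ_i (−1)^i (σ with its i-th vertex removed). For instance
  ∂[1,2,3,5] = [2,3,5] − [1,3,5] + [1,2,5] − [1,2,3],
  ∂[1,2,3,4] = [2,3,4] − [1,3,4] + [1,2,4] − [1,2,3].
The resulting 10×5 matrix has rank 4, and its Smith normal form has invariant factors (1,1,1,1).

From H_k ≅ ker(∂_k) / im(∂_{k+1}) we obtain:

  H_0: rank C_0 − rank ∂_1 = 5 − 4 = 1, and the invariant factors of ∂_1 are all 1, so H_0 = Z.
  H_1: rank ker ∂_1 − rank ∂_2 = (10 − 4) − 6 = 0, and the invariant factors of ∂_2 are all 1, so H_1 = 0.
  H_2: rank ker ∂_2 − rank ∂_3 = (10 − 6) − 4 = 0, and the invariant factors of ∂_3 are all 1, so H_2 = 0.
  H_3: rank ker ∂_3 − rank ∂_4 = (5 − 4) − 0 = 1, and there is no ∂_4, so H_3 = Z.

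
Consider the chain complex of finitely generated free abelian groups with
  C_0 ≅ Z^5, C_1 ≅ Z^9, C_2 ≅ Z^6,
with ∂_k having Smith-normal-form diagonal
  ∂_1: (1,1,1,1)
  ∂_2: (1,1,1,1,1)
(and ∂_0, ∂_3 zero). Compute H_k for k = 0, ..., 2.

H_0: b_0 = 5 − 0 − 4 = 1; torsion from ∂_1 factors > 1: none. So H_0 ≅ Z.
H_1: b_1 = 9 − 4 − 5 = 0; torsion from ∂_2 factors > 1: none. So H_1 ≅ 0.
H_2: b_2 = 6 − 5 − 0 = 1; torsion from ∂_3 factors > 1: none. So H_2 ≅ Z.

H_0 ≅ Z,  H_1 = 0,  H_2 ≅ Z.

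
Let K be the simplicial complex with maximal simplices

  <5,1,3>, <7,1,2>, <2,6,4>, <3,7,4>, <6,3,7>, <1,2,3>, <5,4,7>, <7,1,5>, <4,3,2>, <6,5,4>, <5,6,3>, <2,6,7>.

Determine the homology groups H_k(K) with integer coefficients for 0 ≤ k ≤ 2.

H_0 ≅ Z,  H_1 ≅ Z/2Z,  H_2 = 0.

Take the total order 1 < 2 < 3 < 4 < 5 < 6 < 7 on the vertex set. Then K (dimension 2) consists of the simplices:

  0-simplices (7): [1], [2], [3], [4], [5], [6], [7]
  1-simplices (18): [1,2], [1,3], [1,5], [1,7], [2,3], [2,4], [2,6], [2,7], [3,4], [3,5], [3,6], [3,7], [4,5], [4,6], [4,7], [5,6], [5,7], [6,7]
  2-simplices (12): [1,2,3], [1,2,7], [1,3,5], [1,5,7], [2,3,4], [2,4,6], [2,6,7], [3,4,7], [3,5,6], [3,6,7], [4,5,6], [4,5,7]

Hence C_0 ≅ Z^7, C_1 ≅ Z^18, C_2 ≅ Z^12.

∂_1: C_1 → C_0 maps an edge to its endpoints' difference, ∂[p,q] = q − p.
This gives a 7×18 integer matrix of rank 6; reducing to Smith normal form yields diagonal entries (1,1,1,1,1,1).

The boundary map ∂_2: C_2 → C_1 sends each 2-simplex [p,q,r] to [q,r] − [p,r] + [p,q]. For instance
  ∂[1,2,7] = [2,7] − [1,7] + [1,2],
  ∂[1,3,5] = [3,5] − [1,5] + [1,3].
As a 18×12 matrix over Z this has rank 12, with invariant factors (1,1,1,1,1,1,1,1,1,1,1,2).

Reading off H_k = ker ∂_k / im ∂_{k+1}:

  H_0: rank C_0 − rank ∂_1 = 7 − 6 = 1, and the invariant factors of ∂_1 are all 1, so H_0 ≅ Z.
  H_1: rank ker ∂_1 − rank ∂_2 = (18 − 6) − 12 = 0, and ∂_2 has invariant factor 2 > 1, so H_1 ≅ Z/2Z.
  H_2: rank ker ∂_2 − rank ∂_3 = (12 − 12) − 0 = 0, and there is no ∂_3, so H_2 ≅ 0.

As a check, the Euler characteristic is 7 − 18 + 12 = 1, which agrees with 1 − 0 + 0 = 1.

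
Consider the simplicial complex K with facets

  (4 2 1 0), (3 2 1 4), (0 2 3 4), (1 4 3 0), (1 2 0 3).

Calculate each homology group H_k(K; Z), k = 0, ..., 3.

H_0 ≅ Z,  H_1 = 0,  H_2 = 0,  H_3 ≅ Z.

K has 5 vertices, 10 edges, 10 triangles, 5 3-simplices.
rank ∂_0 = 0, rank ∂_1 = 4 ⇒ b_0 = 5 − 0 − 4 = 1; all invariant factors of ∂_1 are 1 so no torsion. So H_0 = Z.
rank ∂_1 = 4, rank ∂_2 = 6 ⇒ b_1 = 10 − 4 − 6 = 0; all invariant factors of ∂_2 are 1 so no torsion. So H_1 = 0.
rank ∂_2 = 6, rank ∂_3 = 4 ⇒ b_2 = 10 − 6 − 4 = 0; all invariant factors of ∂_3 are 1 so no torsion. So H_2 = 0.
rank ∂_3 = 4, rank ∂_4 = 0 ⇒ b_3 = 5 − 4 − 0 = 1. So H_3 = Z.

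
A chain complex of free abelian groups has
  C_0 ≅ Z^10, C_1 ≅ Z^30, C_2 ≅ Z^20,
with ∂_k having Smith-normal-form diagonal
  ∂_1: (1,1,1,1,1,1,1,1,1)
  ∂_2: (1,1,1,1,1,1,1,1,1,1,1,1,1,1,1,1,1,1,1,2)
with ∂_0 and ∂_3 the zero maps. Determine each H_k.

H_0 ≅ Z,  H_1 ≅ Z ⊕ Z/2Z,  H_2 = 0.

H_0: b_0 = 10 − 0 − 9 = 1; torsion from ∂_1 factors > 1: none. So H_0 ≅ Z.
H_1: b_1 = 30 − 9 − 20 = 1; torsion from ∂_2 factors > 1: [2]. So H_1 ≅ Z ⊕ Z/2Z.
H_2: b_2 = 20 − 20 − 0 = 0; torsion from ∂_3 factors > 1: none. So H_2 ≅ 0.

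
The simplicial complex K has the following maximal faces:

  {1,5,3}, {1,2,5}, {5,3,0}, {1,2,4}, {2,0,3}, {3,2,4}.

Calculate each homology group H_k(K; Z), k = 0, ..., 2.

K has 6 vertices, 12 edges, 6 triangles.
rank ∂_0 = 0, rank ∂_1 = 5 ⇒ b_0 = 6 − 0 − 5 = 1; all invariant factors of ∂_1 are 1 so no torsion. So H_0 ≅ Z.
rank ∂_1 = 5, rank ∂_2 = 6 ⇒ b_1 = 12 − 5 − 6 = 1; all invariant factors of ∂_2 are 1 so no torsion. So H_1 ≅ Z.
rank ∂_2 = 6, rank ∂_3 = 0 ⇒ b_2 = 6 − 6 − 0 = 0. So H_2 ≅ 0.

H_0 = Z,  H_1 = Z,  H_2 = 0.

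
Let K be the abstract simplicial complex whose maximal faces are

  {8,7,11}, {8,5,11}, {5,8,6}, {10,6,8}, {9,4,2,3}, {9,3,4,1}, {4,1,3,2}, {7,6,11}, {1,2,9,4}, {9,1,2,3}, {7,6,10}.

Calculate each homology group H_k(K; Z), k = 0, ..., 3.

Fix the vertex order 1 < 2 < 3 < 4 < 5 < 6 < 7 < 8 < 9 < 10 < 11 and write every simplex with vertices in increasing order. Then dim K = 3 and the simplices of K are:

  0-simplices (11): [1], [2], [3], [4], [5], [6], [7], [8], [9], [10], [11]
  1-simplices (22): [1,2], [1,3], [1,4], [1,9], [2,3], [2,4], [2,9], [3,4], [3,9], [4,9], [5,6], [5,8], [5,11], [6,7], [6,8], [6,10], [6,11], [7,8], [7,10], [7,11], [8,10], [8,11]
  2-simplices (16): [1,2,3], [1,2,4], [1,2,9], [1,3,4], [1,3,9], [1,4,9], [2,3,4], [2,3,9], [2,4,9], [3,4,9], [5,6,8], [5,8,11], [6,7,10], [6,7,11], [6,8,10], [7,8,11]
  3-simplices (5): [1,2,3,4], [1,2,3,9], [1,2,4,9], [1,3,4,9], [2,3,4,9]

so the chain groups are C_0 ≅ Z^11, C_1 ≅ Z^22, C_2 ≅ Z^16, C_3 ≅ Z^5.

∂_1: C_1 → C_0 sends each edge [p,q] (with p < q) to q − p. For instance
  ∂[7,11] = [11] − [7].
The resulting 11×22 matrix has rank 9, and its Smith normal form has invariant factors (1,1,1,1,1,1,1,1,1).

∂_2: C_2 → C_1 acts by ∂[p,q,r] = [q,r] − [p,r] + [p,q]. For instance
  ∂[1,3,9] = [3,9] − [1,9] + [1,3],
  ∂[1,3,4] = [3,4] − [1,4] + [1,3].
The resulting 22×16 matrix has rank 12, and its Smith normal form has invariant factors (1,1,1,1,1,1,1,1,1,1,1,1).

∂_3: C_3 → C_2 sends each 3-simplex σ to the alternating sum Σ_i (−1)^i (σ with its i-th vertex removed). For instance
  ∂[1,2,3,4] = [2,3,4] − [1,3,4] + [1,2,4] − [1,2,3],
  ∂[1,2,4,9] = [2,4,9] − [1,4,9] + [1,2,9] − [1,2,4].
The 16×5 boundary matrix has rank 4 and Smith normal form diag(1,1,1,1).

From H_k ≅ ker(∂_k) / im(∂_{k+1}) we obtain:

  H_0: rank C_0 − rank ∂_1 = 11 − 9 = 2, and the invariant factors of ∂_1 are all 1, so H_0 ≅ Z^2.
  H_1: rank ker ∂_1 − rank ∂_2 = (22 − 9) − 12 = 1, and the invariant factors of ∂_2 are all 1, so H_1 ≅ Z.
  H_2: rank ker ∂_2 − rank ∂_3 = (16 − 12) − 4 = 0, and the invariant factors of ∂_3 are all 1, so H_2 ≅ 0.
  H_3: rank ker ∂_3 − rank ∂_4 = (5 − 4) − 0 = 1, and there is no ∂_4, so H_3 ≅ Z.

As a check, the Euler characteristic is 11 − 22 + 16 − 5 = 0, which agrees with 2 − 1 + 0 − 1 = 0.

H_0 ≅ Z^2,  H_1 ≅ Z,  H_2 = 0,  H_3 ≅ Z.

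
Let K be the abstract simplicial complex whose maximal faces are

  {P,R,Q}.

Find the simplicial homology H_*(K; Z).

H_0 = Z,  H_1 = 0,  H_2 = 0.

We work with the vertex ordering P < Q < R. The simplices of K, each written with vertices in increasing order, are:

  0-simplices (3): P, Q, R
  1-simplices (3): PQ, PR, QR
  2-simplices (1): PQR

Hence C_0 ≅ Z^3, C_1 ≅ Z^3, C_2 ≅ Z^1.

Boundary ∂_1: C_1 → C_0 maps an edge to its endpoints' difference, ∂[p,q] = q − p. For instance
  ∂PR = R − P.
This gives a 3×3 integer matrix of rank 2; reducing to Smith normal form yields diagonal entries (1,1).

The boundary map ∂_2: C_2 → C_1 sends each 2-simplex [p,q,r] to [q,r] − [p,r] + [p,q]. For instance
  ∂PQR = QR − PR + PQ.
This gives a 3×1 integer matrix of rank 1; reducing to Smith normal form yields diagonal entries (1).

Computing H_k = (kernel of ∂_k) / (image of ∂_{k+1}):

  H_0: rank C_0 − rank ∂_1 = 3 − 2 = 1, and the invariant factors of ∂_1 are all 1, so H_0 = Z.
  H_1: rank ker ∂_1 − rank ∂_2 = (3 − 2) − 1 = 0, and the invariant factors of ∂_2 are all 1, so H_1 = 0.
  H_2: rank ker ∂_2 − rank ∂_3 = (1 − 1) − 0 = 0, and there is no ∂_3, so H_2 = 0.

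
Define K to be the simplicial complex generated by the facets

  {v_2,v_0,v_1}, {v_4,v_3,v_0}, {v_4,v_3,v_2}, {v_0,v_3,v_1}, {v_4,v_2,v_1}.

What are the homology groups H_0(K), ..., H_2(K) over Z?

H_0 = Z,  H_1 = Z,  H_2 = 0.

K has 5 vertices, 10 edges, 5 triangles.
rank ∂_0 = 0, rank ∂_1 = 4 ⇒ b_0 = 5 − 0 − 4 = 1; all invariant factors of ∂_1 are 1 so no torsion. So H_0 ≅ Z.
rank ∂_1 = 4, rank ∂_2 = 5 ⇒ b_1 = 10 − 4 − 5 = 1; all invariant factors of ∂_2 are 1 so no torsion. So H_1 ≅ Z.
rank ∂_2 = 5, rank ∂_3 = 0 ⇒ b_2 = 5 − 5 − 0 = 0. So H_2 ≅ 0.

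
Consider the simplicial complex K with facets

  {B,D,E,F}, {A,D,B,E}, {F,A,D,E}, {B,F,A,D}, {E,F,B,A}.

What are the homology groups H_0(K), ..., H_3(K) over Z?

H_0 = Z,  H_1 = 0,  H_2 = 0,  H_3 = Z.

Fix the vertex order A < B < D < E < F and write every simplex with vertices in increasing order. Then dim K = 3 and the simplices of K are:

  0-simplices (5): A, B, D, E, F
  1-simplices (10): AB, AD, AE, AF, BD, BE, BF, DE, DF, EF
  2-simplices (10): ABD, ABE, ABF, ADE, ADF, AEF, BDE, BDF, BEF, DEF
  3-simplices (5): ABDE, ABDF, ABEF, ADEF, BDEF

Hence C_0 ≅ Z^5, C_1 ≅ Z^10, C_2 ≅ Z^10, C_3 ≅ Z^5.

Boundary ∂_1: C_1 → C_0 sends each edge [p,q] (with p < q) to q − p. For instance
  ∂DE = E − D.
As a 5×10 matrix over Z this has rank 4, with invariant factors (1,1,1,1).

Boundary ∂_2: C_2 → C_1 sends each 2-simplex [p,q,r] to [q,r] − [p,r] + [p,q]. For instance
  ∂ADF = DF − AF + AD,
  ∂ADE = DE − AE + AD.
This gives a 10×10 integer matrix of rank 6; reducing to Smith normal form yields diagonal entries (1,1,1,1,1,1).

Boundary ∂_3: C_3 → C_2 sends each 3-simplex σ to the alternating sum Σ_i (−1)^i (σ with its i-th vertex removed). For instance
  ∂BDEF = DEF − BEF + BDF − BDE,
  ∂ABDF = BDF − ADF + ABF − ABD.
The resulting 10×5 matrix has rank 4, and its Smith normal form has invariant factors (1,1,1,1).

Now H_k = ker ∂_k / im ∂_{k+1}, so:

  H_0: rank C_0 − rank ∂_1 = 5 − 4 = 1, and the invariant factors of ∂_1 are all 1, so H_0 ≅ Z.
  H_1: rank ker ∂_1 − rank ∂_2 = (10 − 4) − 6 = 0, and the invariant factors of ∂_2 are all 1, so H_1 ≅ 0.
  H_2: rank ker ∂_2 − rank ∂_3 = (10 − 6) − 4 = 0, and the invariant factors of ∂_3 are all 1, so H_2 ≅ 0.
  H_3: rank ker ∂_3 − rank ∂_4 = (5 − 4) − 0 = 1, and there is no ∂_4, so H_3 ≅ Z.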